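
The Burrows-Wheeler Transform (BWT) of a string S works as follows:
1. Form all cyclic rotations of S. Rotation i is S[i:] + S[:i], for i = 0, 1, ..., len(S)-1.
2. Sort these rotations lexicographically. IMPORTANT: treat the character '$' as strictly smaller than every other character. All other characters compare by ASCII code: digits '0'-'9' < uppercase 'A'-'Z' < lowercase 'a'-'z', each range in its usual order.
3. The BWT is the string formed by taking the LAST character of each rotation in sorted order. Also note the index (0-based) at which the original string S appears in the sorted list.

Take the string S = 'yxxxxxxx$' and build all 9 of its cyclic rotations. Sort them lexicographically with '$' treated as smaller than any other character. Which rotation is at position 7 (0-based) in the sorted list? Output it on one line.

All 9 rotations (rotation i = S[i:]+S[:i]):
  rot[0] = yxxxxxxx$
  rot[1] = xxxxxxx$y
  rot[2] = xxxxxx$yx
  rot[3] = xxxxx$yxx
  rot[4] = xxxx$yxxx
  rot[5] = xxx$yxxxx
  rot[6] = xx$yxxxxx
  rot[7] = x$yxxxxxx
  rot[8] = $yxxxxxxx
Sorted (with $ < everything):
  sorted[0] = $yxxxxxxx
  sorted[1] = x$yxxxxxx
  sorted[2] = xx$yxxxxx
  sorted[3] = xxx$yxxxx
  sorted[4] = xxxx$yxxx
  sorted[5] = xxxxx$yxx
  sorted[6] = xxxxxx$yx
  sorted[7] = xxxxxxx$y
  sorted[8] = yxxxxxxx$
sorted[7] = xxxxxxx$y

Answer: xxxxxxx$y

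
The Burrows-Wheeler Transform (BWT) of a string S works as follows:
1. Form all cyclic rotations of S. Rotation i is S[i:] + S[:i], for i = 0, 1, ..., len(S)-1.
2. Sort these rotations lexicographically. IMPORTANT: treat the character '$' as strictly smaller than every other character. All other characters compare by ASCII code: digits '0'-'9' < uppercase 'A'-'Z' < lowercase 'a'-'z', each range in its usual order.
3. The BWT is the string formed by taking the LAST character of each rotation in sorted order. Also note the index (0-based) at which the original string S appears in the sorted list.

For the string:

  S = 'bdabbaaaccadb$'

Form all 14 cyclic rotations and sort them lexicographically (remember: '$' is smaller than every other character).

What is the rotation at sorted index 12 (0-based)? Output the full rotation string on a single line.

All 14 rotations (rotation i = S[i:]+S[:i]):
  rot[0] = bdabbaaaccadb$
  rot[1] = dabbaaaccadb$b
  rot[2] = abbaaaccadb$bd
  rot[3] = bbaaaccadb$bda
  rot[4] = baaaccadb$bdab
  rot[5] = aaaccadb$bdabb
  rot[6] = aaccadb$bdabba
  rot[7] = accadb$bdabbaa
  rot[8] = ccadb$bdabbaaa
  rot[9] = cadb$bdabbaaac
  rot[10] = adb$bdabbaaacc
  rot[11] = db$bdabbaaacca
  rot[12] = b$bdabbaaaccad
  rot[13] = $bdabbaaaccadb
Sorted (with $ < everything):
  sorted[0] = $bdabbaaaccadb
  sorted[1] = aaaccadb$bdabb
  sorted[2] = aaccadb$bdabba
  sorted[3] = abbaaaccadb$bd
  sorted[4] = accadb$bdabbaa
  sorted[5] = adb$bdabbaaacc
  sorted[6] = b$bdabbaaaccad
  sorted[7] = baaaccadb$bdab
  sorted[8] = bbaaaccadb$bda
  sorted[9] = bdabbaaaccadb$
  sorted[10] = cadb$bdabbaaac
  sorted[11] = ccadb$bdabbaaa
  sorted[12] = dabbaaaccadb$b
  sorted[13] = db$bdabbaaacca
sorted[12] = dabbaaaccadb$b

Answer: dabbaaaccadb$b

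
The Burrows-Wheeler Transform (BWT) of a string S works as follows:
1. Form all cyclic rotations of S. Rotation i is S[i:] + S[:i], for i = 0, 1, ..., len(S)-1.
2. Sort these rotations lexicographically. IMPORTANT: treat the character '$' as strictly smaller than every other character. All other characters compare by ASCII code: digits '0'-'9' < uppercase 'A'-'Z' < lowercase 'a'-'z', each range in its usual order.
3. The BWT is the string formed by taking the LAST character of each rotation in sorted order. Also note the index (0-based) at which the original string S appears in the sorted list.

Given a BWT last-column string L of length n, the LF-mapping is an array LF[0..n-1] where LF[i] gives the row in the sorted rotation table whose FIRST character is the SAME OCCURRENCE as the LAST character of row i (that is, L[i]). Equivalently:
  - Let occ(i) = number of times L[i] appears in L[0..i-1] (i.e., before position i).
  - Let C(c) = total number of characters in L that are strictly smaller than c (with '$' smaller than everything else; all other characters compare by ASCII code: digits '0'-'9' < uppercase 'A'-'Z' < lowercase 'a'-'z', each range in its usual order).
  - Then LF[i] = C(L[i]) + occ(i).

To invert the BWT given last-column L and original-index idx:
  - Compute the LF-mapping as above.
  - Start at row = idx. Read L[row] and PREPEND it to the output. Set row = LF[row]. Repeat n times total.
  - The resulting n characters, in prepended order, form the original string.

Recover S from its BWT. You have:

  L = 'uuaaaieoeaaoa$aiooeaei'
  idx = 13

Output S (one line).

Answer: iaeaooeooaiiuaaaaeaeu$

Derivation:
LF mapping: 20 21 1 2 3 13 9 16 10 4 5 17 6 0 7 14 18 19 11 8 12 15
Walk LF starting at row 13, prepending L[row]:
  step 1: row=13, L[13]='$', prepend. Next row=LF[13]=0
  step 2: row=0, L[0]='u', prepend. Next row=LF[0]=20
  step 3: row=20, L[20]='e', prepend. Next row=LF[20]=12
  step 4: row=12, L[12]='a', prepend. Next row=LF[12]=6
  step 5: row=6, L[6]='e', prepend. Next row=LF[6]=9
  step 6: row=9, L[9]='a', prepend. Next row=LF[9]=4
  step 7: row=4, L[4]='a', prepend. Next row=LF[4]=3
  step 8: row=3, L[3]='a', prepend. Next row=LF[3]=2
  step 9: row=2, L[2]='a', prepend. Next row=LF[2]=1
  step 10: row=1, L[1]='u', prepend. Next row=LF[1]=21
  step 11: row=21, L[21]='i', prepend. Next row=LF[21]=15
  step 12: row=15, L[15]='i', prepend. Next row=LF[15]=14
  step 13: row=14, L[14]='a', prepend. Next row=LF[14]=7
  step 14: row=7, L[7]='o', prepend. Next row=LF[7]=16
  step 15: row=16, L[16]='o', prepend. Next row=LF[16]=18
  step 16: row=18, L[18]='e', prepend. Next row=LF[18]=11
  step 17: row=11, L[11]='o', prepend. Next row=LF[11]=17
  step 18: row=17, L[17]='o', prepend. Next row=LF[17]=19
  step 19: row=19, L[19]='a', prepend. Next row=LF[19]=8
  step 20: row=8, L[8]='e', prepend. Next row=LF[8]=10
  step 21: row=10, L[10]='a', prepend. Next row=LF[10]=5
  step 22: row=5, L[5]='i', prepend. Next row=LF[5]=13
Reversed output: iaeaooeooaiiuaaaaeaeu$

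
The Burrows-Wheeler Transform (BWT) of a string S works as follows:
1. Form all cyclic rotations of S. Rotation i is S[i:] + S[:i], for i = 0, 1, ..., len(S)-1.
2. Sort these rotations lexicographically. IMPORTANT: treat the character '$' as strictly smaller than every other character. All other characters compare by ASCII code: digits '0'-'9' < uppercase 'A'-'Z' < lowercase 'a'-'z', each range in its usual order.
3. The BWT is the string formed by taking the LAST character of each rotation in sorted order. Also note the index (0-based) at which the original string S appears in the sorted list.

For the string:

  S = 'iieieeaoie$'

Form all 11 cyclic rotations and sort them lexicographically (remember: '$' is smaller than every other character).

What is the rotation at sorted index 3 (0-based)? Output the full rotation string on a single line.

All 11 rotations (rotation i = S[i:]+S[:i]):
  rot[0] = iieieeaoie$
  rot[1] = ieieeaoie$i
  rot[2] = eieeaoie$ii
  rot[3] = ieeaoie$iie
  rot[4] = eeaoie$iiei
  rot[5] = eaoie$iieie
  rot[6] = aoie$iieiee
  rot[7] = oie$iieieea
  rot[8] = ie$iieieeao
  rot[9] = e$iieieeaoi
  rot[10] = $iieieeaoie
Sorted (with $ < everything):
  sorted[0] = $iieieeaoie
  sorted[1] = aoie$iieiee
  sorted[2] = e$iieieeaoi
  sorted[3] = eaoie$iieie
  sorted[4] = eeaoie$iiei
  sorted[5] = eieeaoie$ii
  sorted[6] = ie$iieieeao
  sorted[7] = ieeaoie$iie
  sorted[8] = ieieeaoie$i
  sorted[9] = iieieeaoie$
  sorted[10] = oie$iieieea
sorted[3] = eaoie$iieie

Answer: eaoie$iieie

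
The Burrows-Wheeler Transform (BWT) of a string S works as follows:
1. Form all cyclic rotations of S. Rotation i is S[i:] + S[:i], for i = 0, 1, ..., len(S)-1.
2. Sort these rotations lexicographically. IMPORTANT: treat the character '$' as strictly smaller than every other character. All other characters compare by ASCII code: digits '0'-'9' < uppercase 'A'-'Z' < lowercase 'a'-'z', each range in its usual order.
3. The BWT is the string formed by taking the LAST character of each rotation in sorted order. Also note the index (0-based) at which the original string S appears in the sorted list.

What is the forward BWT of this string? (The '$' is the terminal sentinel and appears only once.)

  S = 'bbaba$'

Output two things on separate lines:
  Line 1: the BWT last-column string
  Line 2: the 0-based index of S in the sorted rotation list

All 6 rotations (rotation i = S[i:]+S[:i]):
  rot[0] = bbaba$
  rot[1] = baba$b
  rot[2] = aba$bb
  rot[3] = ba$bba
  rot[4] = a$bbab
  rot[5] = $bbaba
Sorted (with $ < everything):
  sorted[0] = $bbaba  (last char: 'a')
  sorted[1] = a$bbab  (last char: 'b')
  sorted[2] = aba$bb  (last char: 'b')
  sorted[3] = ba$bba  (last char: 'a')
  sorted[4] = baba$b  (last char: 'b')
  sorted[5] = bbaba$  (last char: '$')
Last column: abbab$
Original string S is at sorted index 5

Answer: abbab$
5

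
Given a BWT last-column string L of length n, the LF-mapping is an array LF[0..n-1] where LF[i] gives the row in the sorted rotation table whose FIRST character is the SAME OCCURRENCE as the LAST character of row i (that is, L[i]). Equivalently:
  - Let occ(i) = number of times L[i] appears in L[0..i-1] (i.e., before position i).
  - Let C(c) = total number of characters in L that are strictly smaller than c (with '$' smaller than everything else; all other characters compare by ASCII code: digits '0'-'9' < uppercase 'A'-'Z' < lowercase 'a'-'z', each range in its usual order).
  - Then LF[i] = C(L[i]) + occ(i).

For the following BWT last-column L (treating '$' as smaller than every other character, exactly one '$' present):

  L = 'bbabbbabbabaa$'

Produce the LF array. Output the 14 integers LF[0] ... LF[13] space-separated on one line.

Char counts: '$':1, 'a':5, 'b':8
C (first-col start): C('$')=0, C('a')=1, C('b')=6
L[0]='b': occ=0, LF[0]=C('b')+0=6+0=6
L[1]='b': occ=1, LF[1]=C('b')+1=6+1=7
L[2]='a': occ=0, LF[2]=C('a')+0=1+0=1
L[3]='b': occ=2, LF[3]=C('b')+2=6+2=8
L[4]='b': occ=3, LF[4]=C('b')+3=6+3=9
L[5]='b': occ=4, LF[5]=C('b')+4=6+4=10
L[6]='a': occ=1, LF[6]=C('a')+1=1+1=2
L[7]='b': occ=5, LF[7]=C('b')+5=6+5=11
L[8]='b': occ=6, LF[8]=C('b')+6=6+6=12
L[9]='a': occ=2, LF[9]=C('a')+2=1+2=3
L[10]='b': occ=7, LF[10]=C('b')+7=6+7=13
L[11]='a': occ=3, LF[11]=C('a')+3=1+3=4
L[12]='a': occ=4, LF[12]=C('a')+4=1+4=5
L[13]='$': occ=0, LF[13]=C('$')+0=0+0=0

Answer: 6 7 1 8 9 10 2 11 12 3 13 4 5 0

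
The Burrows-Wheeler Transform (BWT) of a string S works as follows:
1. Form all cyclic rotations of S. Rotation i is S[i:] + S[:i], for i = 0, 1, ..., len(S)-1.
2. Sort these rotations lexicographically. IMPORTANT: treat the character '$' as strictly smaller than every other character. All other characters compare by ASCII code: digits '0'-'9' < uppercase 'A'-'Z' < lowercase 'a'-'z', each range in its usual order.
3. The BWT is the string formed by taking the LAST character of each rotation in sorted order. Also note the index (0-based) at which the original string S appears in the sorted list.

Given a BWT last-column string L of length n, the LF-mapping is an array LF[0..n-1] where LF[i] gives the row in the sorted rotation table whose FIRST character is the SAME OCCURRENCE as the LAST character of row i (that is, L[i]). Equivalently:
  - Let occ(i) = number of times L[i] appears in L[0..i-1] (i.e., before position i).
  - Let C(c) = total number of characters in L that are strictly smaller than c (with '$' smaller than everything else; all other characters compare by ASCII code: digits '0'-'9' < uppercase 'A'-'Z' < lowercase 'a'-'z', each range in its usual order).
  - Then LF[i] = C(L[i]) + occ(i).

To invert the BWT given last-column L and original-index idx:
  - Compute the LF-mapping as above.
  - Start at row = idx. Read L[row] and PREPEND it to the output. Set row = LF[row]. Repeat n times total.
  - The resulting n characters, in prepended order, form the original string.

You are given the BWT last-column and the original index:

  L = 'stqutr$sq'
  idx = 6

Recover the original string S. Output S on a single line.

LF mapping: 4 6 1 8 7 3 0 5 2
Walk LF starting at row 6, prepending L[row]:
  step 1: row=6, L[6]='$', prepend. Next row=LF[6]=0
  step 2: row=0, L[0]='s', prepend. Next row=LF[0]=4
  step 3: row=4, L[4]='t', prepend. Next row=LF[4]=7
  step 4: row=7, L[7]='s', prepend. Next row=LF[7]=5
  step 5: row=5, L[5]='r', prepend. Next row=LF[5]=3
  step 6: row=3, L[3]='u', prepend. Next row=LF[3]=8
  step 7: row=8, L[8]='q', prepend. Next row=LF[8]=2
  step 8: row=2, L[2]='q', prepend. Next row=LF[2]=1
  step 9: row=1, L[1]='t', prepend. Next row=LF[1]=6
Reversed output: tqqursts$

Answer: tqqursts$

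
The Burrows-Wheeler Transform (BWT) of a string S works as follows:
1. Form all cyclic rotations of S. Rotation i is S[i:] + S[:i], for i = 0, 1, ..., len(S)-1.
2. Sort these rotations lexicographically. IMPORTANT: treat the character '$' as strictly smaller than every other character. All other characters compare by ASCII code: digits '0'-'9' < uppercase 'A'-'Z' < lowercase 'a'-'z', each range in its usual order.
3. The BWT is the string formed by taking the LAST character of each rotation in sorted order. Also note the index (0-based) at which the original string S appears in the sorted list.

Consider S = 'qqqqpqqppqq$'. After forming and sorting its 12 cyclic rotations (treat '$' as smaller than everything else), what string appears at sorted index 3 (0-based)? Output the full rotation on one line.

Answer: pqqppqq$qqqq

Derivation:
All 12 rotations (rotation i = S[i:]+S[:i]):
  rot[0] = qqqqpqqppqq$
  rot[1] = qqqpqqppqq$q
  rot[2] = qqpqqppqq$qq
  rot[3] = qpqqppqq$qqq
  rot[4] = pqqppqq$qqqq
  rot[5] = qqppqq$qqqqp
  rot[6] = qppqq$qqqqpq
  rot[7] = ppqq$qqqqpqq
  rot[8] = pqq$qqqqpqqp
  rot[9] = qq$qqqqpqqpp
  rot[10] = q$qqqqpqqppq
  rot[11] = $qqqqpqqppqq
Sorted (with $ < everything):
  sorted[0] = $qqqqpqqppqq
  sorted[1] = ppqq$qqqqpqq
  sorted[2] = pqq$qqqqpqqp
  sorted[3] = pqqppqq$qqqq
  sorted[4] = q$qqqqpqqppq
  sorted[5] = qppqq$qqqqpq
  sorted[6] = qpqqppqq$qqq
  sorted[7] = qq$qqqqpqqpp
  sorted[8] = qqppqq$qqqqp
  sorted[9] = qqpqqppqq$qq
  sorted[10] = qqqpqqppqq$q
  sorted[11] = qqqqpqqppqq$
sorted[3] = pqqppqq$qqqq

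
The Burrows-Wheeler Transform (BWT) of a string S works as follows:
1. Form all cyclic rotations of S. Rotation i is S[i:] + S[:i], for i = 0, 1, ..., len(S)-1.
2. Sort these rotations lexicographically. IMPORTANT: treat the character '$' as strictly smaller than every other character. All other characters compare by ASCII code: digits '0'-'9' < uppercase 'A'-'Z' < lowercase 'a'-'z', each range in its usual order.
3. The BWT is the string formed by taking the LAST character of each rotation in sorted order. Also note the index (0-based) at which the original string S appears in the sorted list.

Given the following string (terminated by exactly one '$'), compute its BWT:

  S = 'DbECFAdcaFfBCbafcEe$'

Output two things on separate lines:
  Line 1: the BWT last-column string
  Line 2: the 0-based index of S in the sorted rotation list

Answer: eFfEB$bcCacbDCfdAEFa
5

Derivation:
All 20 rotations (rotation i = S[i:]+S[:i]):
  rot[0] = DbECFAdcaFfBCbafcEe$
  rot[1] = bECFAdcaFfBCbafcEe$D
  rot[2] = ECFAdcaFfBCbafcEe$Db
  rot[3] = CFAdcaFfBCbafcEe$DbE
  rot[4] = FAdcaFfBCbafcEe$DbEC
  rot[5] = AdcaFfBCbafcEe$DbECF
  rot[6] = dcaFfBCbafcEe$DbECFA
  rot[7] = caFfBCbafcEe$DbECFAd
  rot[8] = aFfBCbafcEe$DbECFAdc
  rot[9] = FfBCbafcEe$DbECFAdca
  rot[10] = fBCbafcEe$DbECFAdcaF
  rot[11] = BCbafcEe$DbECFAdcaFf
  rot[12] = CbafcEe$DbECFAdcaFfB
  rot[13] = bafcEe$DbECFAdcaFfBC
  rot[14] = afcEe$DbECFAdcaFfBCb
  rot[15] = fcEe$DbECFAdcaFfBCba
  rot[16] = cEe$DbECFAdcaFfBCbaf
  rot[17] = Ee$DbECFAdcaFfBCbafc
  rot[18] = e$DbECFAdcaFfBCbafcE
  rot[19] = $DbECFAdcaFfBCbafcEe
Sorted (with $ < everything):
  sorted[0] = $DbECFAdcaFfBCbafcEe  (last char: 'e')
  sorted[1] = AdcaFfBCbafcEe$DbECF  (last char: 'F')
  sorted[2] = BCbafcEe$DbECFAdcaFf  (last char: 'f')
  sorted[3] = CFAdcaFfBCbafcEe$DbE  (last char: 'E')
  sorted[4] = CbafcEe$DbECFAdcaFfB  (last char: 'B')
  sorted[5] = DbECFAdcaFfBCbafcEe$  (last char: '$')
  sorted[6] = ECFAdcaFfBCbafcEe$Db  (last char: 'b')
  sorted[7] = Ee$DbECFAdcaFfBCbafc  (last char: 'c')
  sorted[8] = FAdcaFfBCbafcEe$DbEC  (last char: 'C')
  sorted[9] = FfBCbafcEe$DbECFAdca  (last char: 'a')
  sorted[10] = aFfBCbafcEe$DbECFAdc  (last char: 'c')
  sorted[11] = afcEe$DbECFAdcaFfBCb  (last char: 'b')
  sorted[12] = bECFAdcaFfBCbafcEe$D  (last char: 'D')
  sorted[13] = bafcEe$DbECFAdcaFfBC  (last char: 'C')
  sorted[14] = cEe$DbECFAdcaFfBCbaf  (last char: 'f')
  sorted[15] = caFfBCbafcEe$DbECFAd  (last char: 'd')
  sorted[16] = dcaFfBCbafcEe$DbECFA  (last char: 'A')
  sorted[17] = e$DbECFAdcaFfBCbafcE  (last char: 'E')
  sorted[18] = fBCbafcEe$DbECFAdcaF  (last char: 'F')
  sorted[19] = fcEe$DbECFAdcaFfBCba  (last char: 'a')
Last column: eFfEB$bcCacbDCfdAEFa
Original string S is at sorted index 5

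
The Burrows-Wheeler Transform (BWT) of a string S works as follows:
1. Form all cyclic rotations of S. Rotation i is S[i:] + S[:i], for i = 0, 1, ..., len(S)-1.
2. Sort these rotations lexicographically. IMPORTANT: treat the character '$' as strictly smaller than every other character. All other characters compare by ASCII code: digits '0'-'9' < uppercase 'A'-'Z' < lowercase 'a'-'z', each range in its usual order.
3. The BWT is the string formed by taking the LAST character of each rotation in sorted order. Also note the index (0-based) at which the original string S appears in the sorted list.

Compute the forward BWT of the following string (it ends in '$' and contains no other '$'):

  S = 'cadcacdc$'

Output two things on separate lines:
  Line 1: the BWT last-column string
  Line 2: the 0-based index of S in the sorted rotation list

All 9 rotations (rotation i = S[i:]+S[:i]):
  rot[0] = cadcacdc$
  rot[1] = adcacdc$c
  rot[2] = dcacdc$ca
  rot[3] = cacdc$cad
  rot[4] = acdc$cadc
  rot[5] = cdc$cadca
  rot[6] = dc$cadcac
  rot[7] = c$cadcacd
  rot[8] = $cadcacdc
Sorted (with $ < everything):
  sorted[0] = $cadcacdc  (last char: 'c')
  sorted[1] = acdc$cadc  (last char: 'c')
  sorted[2] = adcacdc$c  (last char: 'c')
  sorted[3] = c$cadcacd  (last char: 'd')
  sorted[4] = cacdc$cad  (last char: 'd')
  sorted[5] = cadcacdc$  (last char: '$')
  sorted[6] = cdc$cadca  (last char: 'a')
  sorted[7] = dc$cadcac  (last char: 'c')
  sorted[8] = dcacdc$ca  (last char: 'a')
Last column: cccdd$aca
Original string S is at sorted index 5

Answer: cccdd$aca
5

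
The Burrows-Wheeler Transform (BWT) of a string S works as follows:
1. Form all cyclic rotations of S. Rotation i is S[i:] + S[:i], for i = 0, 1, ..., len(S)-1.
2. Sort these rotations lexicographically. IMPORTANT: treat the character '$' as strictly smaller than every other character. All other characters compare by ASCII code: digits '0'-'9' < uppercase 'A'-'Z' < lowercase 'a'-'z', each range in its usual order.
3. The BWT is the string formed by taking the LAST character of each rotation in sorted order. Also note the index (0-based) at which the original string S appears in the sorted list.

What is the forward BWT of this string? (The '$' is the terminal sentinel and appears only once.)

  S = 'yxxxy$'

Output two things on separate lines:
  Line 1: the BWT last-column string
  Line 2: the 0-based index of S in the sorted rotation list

All 6 rotations (rotation i = S[i:]+S[:i]):
  rot[0] = yxxxy$
  rot[1] = xxxy$y
  rot[2] = xxy$yx
  rot[3] = xy$yxx
  rot[4] = y$yxxx
  rot[5] = $yxxxy
Sorted (with $ < everything):
  sorted[0] = $yxxxy  (last char: 'y')
  sorted[1] = xxxy$y  (last char: 'y')
  sorted[2] = xxy$yx  (last char: 'x')
  sorted[3] = xy$yxx  (last char: 'x')
  sorted[4] = y$yxxx  (last char: 'x')
  sorted[5] = yxxxy$  (last char: '$')
Last column: yyxxx$
Original string S is at sorted index 5

Answer: yyxxx$
5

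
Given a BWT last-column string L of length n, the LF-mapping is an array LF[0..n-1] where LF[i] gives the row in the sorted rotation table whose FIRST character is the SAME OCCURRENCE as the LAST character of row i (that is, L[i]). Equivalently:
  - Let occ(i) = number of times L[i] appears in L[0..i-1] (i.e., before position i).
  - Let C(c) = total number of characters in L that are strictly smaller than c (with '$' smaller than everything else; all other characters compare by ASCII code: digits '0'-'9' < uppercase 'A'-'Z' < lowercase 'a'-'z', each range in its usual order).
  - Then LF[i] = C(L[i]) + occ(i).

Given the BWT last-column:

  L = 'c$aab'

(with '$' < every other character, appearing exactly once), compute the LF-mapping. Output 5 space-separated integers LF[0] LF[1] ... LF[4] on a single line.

Answer: 4 0 1 2 3

Derivation:
Char counts: '$':1, 'a':2, 'b':1, 'c':1
C (first-col start): C('$')=0, C('a')=1, C('b')=3, C('c')=4
L[0]='c': occ=0, LF[0]=C('c')+0=4+0=4
L[1]='$': occ=0, LF[1]=C('$')+0=0+0=0
L[2]='a': occ=0, LF[2]=C('a')+0=1+0=1
L[3]='a': occ=1, LF[3]=C('a')+1=1+1=2
L[4]='b': occ=0, LF[4]=C('b')+0=3+0=3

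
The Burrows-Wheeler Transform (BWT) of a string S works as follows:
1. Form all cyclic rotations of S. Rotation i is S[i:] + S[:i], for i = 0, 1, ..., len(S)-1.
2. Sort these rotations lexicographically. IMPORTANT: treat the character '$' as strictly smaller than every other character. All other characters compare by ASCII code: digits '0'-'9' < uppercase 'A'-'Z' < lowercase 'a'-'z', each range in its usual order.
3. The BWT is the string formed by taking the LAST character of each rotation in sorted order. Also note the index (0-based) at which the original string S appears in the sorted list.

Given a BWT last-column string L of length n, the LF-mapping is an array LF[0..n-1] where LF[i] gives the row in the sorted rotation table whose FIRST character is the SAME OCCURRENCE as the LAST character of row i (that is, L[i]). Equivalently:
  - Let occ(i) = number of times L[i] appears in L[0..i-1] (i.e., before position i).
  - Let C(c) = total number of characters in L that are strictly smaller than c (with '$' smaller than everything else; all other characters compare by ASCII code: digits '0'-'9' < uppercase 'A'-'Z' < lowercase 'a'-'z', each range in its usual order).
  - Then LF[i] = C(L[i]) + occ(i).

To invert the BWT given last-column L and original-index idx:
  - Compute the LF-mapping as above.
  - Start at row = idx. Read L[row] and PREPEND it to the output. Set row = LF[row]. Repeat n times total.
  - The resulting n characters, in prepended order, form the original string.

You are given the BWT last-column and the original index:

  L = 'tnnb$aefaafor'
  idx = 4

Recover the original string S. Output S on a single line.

Answer: bananaeffort$

Derivation:
LF mapping: 12 8 9 4 0 1 5 6 2 3 7 10 11
Walk LF starting at row 4, prepending L[row]:
  step 1: row=4, L[4]='$', prepend. Next row=LF[4]=0
  step 2: row=0, L[0]='t', prepend. Next row=LF[0]=12
  step 3: row=12, L[12]='r', prepend. Next row=LF[12]=11
  step 4: row=11, L[11]='o', prepend. Next row=LF[11]=10
  step 5: row=10, L[10]='f', prepend. Next row=LF[10]=7
  step 6: row=7, L[7]='f', prepend. Next row=LF[7]=6
  step 7: row=6, L[6]='e', prepend. Next row=LF[6]=5
  step 8: row=5, L[5]='a', prepend. Next row=LF[5]=1
  step 9: row=1, L[1]='n', prepend. Next row=LF[1]=8
  step 10: row=8, L[8]='a', prepend. Next row=LF[8]=2
  step 11: row=2, L[2]='n', prepend. Next row=LF[2]=9
  step 12: row=9, L[9]='a', prepend. Next row=LF[9]=3
  step 13: row=3, L[3]='b', prepend. Next row=LF[3]=4
Reversed output: bananaeffort$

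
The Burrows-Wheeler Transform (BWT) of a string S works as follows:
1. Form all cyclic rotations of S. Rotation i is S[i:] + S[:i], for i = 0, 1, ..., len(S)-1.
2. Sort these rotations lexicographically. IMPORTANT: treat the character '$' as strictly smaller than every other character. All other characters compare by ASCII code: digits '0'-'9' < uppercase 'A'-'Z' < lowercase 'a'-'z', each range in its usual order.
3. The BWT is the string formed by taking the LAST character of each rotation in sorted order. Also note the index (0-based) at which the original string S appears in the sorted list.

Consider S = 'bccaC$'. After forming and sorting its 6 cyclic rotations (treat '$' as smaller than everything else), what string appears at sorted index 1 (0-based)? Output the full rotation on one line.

All 6 rotations (rotation i = S[i:]+S[:i]):
  rot[0] = bccaC$
  rot[1] = ccaC$b
  rot[2] = caC$bc
  rot[3] = aC$bcc
  rot[4] = C$bcca
  rot[5] = $bccaC
Sorted (with $ < everything):
  sorted[0] = $bccaC
  sorted[1] = C$bcca
  sorted[2] = aC$bcc
  sorted[3] = bccaC$
  sorted[4] = caC$bc
  sorted[5] = ccaC$b
sorted[1] = C$bcca

Answer: C$bcca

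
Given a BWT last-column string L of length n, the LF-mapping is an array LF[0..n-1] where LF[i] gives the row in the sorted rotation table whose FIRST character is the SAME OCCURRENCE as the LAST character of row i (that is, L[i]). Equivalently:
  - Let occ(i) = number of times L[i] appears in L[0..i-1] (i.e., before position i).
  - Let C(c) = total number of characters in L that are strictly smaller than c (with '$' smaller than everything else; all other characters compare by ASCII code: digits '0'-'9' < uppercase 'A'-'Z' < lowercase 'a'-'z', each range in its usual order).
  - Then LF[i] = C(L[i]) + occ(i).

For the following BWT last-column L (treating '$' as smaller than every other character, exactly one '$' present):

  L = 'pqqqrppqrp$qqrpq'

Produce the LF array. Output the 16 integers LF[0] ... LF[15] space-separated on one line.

Char counts: '$':1, 'p':5, 'q':7, 'r':3
C (first-col start): C('$')=0, C('p')=1, C('q')=6, C('r')=13
L[0]='p': occ=0, LF[0]=C('p')+0=1+0=1
L[1]='q': occ=0, LF[1]=C('q')+0=6+0=6
L[2]='q': occ=1, LF[2]=C('q')+1=6+1=7
L[3]='q': occ=2, LF[3]=C('q')+2=6+2=8
L[4]='r': occ=0, LF[4]=C('r')+0=13+0=13
L[5]='p': occ=1, LF[5]=C('p')+1=1+1=2
L[6]='p': occ=2, LF[6]=C('p')+2=1+2=3
L[7]='q': occ=3, LF[7]=C('q')+3=6+3=9
L[8]='r': occ=1, LF[8]=C('r')+1=13+1=14
L[9]='p': occ=3, LF[9]=C('p')+3=1+3=4
L[10]='$': occ=0, LF[10]=C('$')+0=0+0=0
L[11]='q': occ=4, LF[11]=C('q')+4=6+4=10
L[12]='q': occ=5, LF[12]=C('q')+5=6+5=11
L[13]='r': occ=2, LF[13]=C('r')+2=13+2=15
L[14]='p': occ=4, LF[14]=C('p')+4=1+4=5
L[15]='q': occ=6, LF[15]=C('q')+6=6+6=12

Answer: 1 6 7 8 13 2 3 9 14 4 0 10 11 15 5 12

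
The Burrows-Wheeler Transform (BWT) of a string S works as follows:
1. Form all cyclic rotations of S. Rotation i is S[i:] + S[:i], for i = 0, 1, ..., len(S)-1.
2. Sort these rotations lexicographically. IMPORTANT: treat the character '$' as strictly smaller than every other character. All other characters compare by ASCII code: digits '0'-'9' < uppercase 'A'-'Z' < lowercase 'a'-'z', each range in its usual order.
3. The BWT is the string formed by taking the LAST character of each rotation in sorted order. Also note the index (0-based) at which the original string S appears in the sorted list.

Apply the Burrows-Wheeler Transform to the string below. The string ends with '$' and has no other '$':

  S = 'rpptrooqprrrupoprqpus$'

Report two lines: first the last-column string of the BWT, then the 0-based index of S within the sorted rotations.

Answer: srpouroqpqort$pprruprp
13

Derivation:
All 22 rotations (rotation i = S[i:]+S[:i]):
  rot[0] = rpptrooqprrrupoprqpus$
  rot[1] = pptrooqprrrupoprqpus$r
  rot[2] = ptrooqprrrupoprqpus$rp
  rot[3] = trooqprrrupoprqpus$rpp
  rot[4] = rooqprrrupoprqpus$rppt
  rot[5] = ooqprrrupoprqpus$rpptr
  rot[6] = oqprrrupoprqpus$rpptro
  rot[7] = qprrrupoprqpus$rpptroo
  rot[8] = prrrupoprqpus$rpptrooq
  rot[9] = rrrupoprqpus$rpptrooqp
  rot[10] = rrupoprqpus$rpptrooqpr
  rot[11] = rupoprqpus$rpptrooqprr
  rot[12] = upoprqpus$rpptrooqprrr
  rot[13] = poprqpus$rpptrooqprrru
  rot[14] = oprqpus$rpptrooqprrrup
  rot[15] = prqpus$rpptrooqprrrupo
  rot[16] = rqpus$rpptrooqprrrupop
  rot[17] = qpus$rpptrooqprrrupopr
  rot[18] = pus$rpptrooqprrrupoprq
  rot[19] = us$rpptrooqprrrupoprqp
  rot[20] = s$rpptrooqprrrupoprqpu
  rot[21] = $rpptrooqprrrupoprqpus
Sorted (with $ < everything):
  sorted[0] = $rpptrooqprrrupoprqpus  (last char: 's')
  sorted[1] = ooqprrrupoprqpus$rpptr  (last char: 'r')
  sorted[2] = oprqpus$rpptrooqprrrup  (last char: 'p')
  sorted[3] = oqprrrupoprqpus$rpptro  (last char: 'o')
  sorted[4] = poprqpus$rpptrooqprrru  (last char: 'u')
  sorted[5] = pptrooqprrrupoprqpus$r  (last char: 'r')
  sorted[6] = prqpus$rpptrooqprrrupo  (last char: 'o')
  sorted[7] = prrrupoprqpus$rpptrooq  (last char: 'q')
  sorted[8] = ptrooqprrrupoprqpus$rp  (last char: 'p')
  sorted[9] = pus$rpptrooqprrrupoprq  (last char: 'q')
  sorted[10] = qprrrupoprqpus$rpptroo  (last char: 'o')
  sorted[11] = qpus$rpptrooqprrrupopr  (last char: 'r')
  sorted[12] = rooqprrrupoprqpus$rppt  (last char: 't')
  sorted[13] = rpptrooqprrrupoprqpus$  (last char: '$')
  sorted[14] = rqpus$rpptrooqprrrupop  (last char: 'p')
  sorted[15] = rrrupoprqpus$rpptrooqp  (last char: 'p')
  sorted[16] = rrupoprqpus$rpptrooqpr  (last char: 'r')
  sorted[17] = rupoprqpus$rpptrooqprr  (last char: 'r')
  sorted[18] = s$rpptrooqprrrupoprqpu  (last char: 'u')
  sorted[19] = trooqprrrupoprqpus$rpp  (last char: 'p')
  sorted[20] = upoprqpus$rpptrooqprrr  (last char: 'r')
  sorted[21] = us$rpptrooqprrrupoprqp  (last char: 'p')
Last column: srpouroqpqort$pprruprp
Original string S is at sorted index 13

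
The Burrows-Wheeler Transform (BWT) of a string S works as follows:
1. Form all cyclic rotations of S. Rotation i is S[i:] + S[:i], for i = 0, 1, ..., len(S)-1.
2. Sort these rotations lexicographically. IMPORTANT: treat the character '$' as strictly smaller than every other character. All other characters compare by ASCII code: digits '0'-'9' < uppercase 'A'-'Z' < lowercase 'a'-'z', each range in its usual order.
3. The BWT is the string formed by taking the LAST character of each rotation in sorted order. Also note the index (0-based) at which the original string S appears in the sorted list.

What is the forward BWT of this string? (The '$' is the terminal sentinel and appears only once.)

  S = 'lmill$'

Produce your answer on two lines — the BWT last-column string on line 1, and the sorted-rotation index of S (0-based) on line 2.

Answer: lmli$l
4

Derivation:
All 6 rotations (rotation i = S[i:]+S[:i]):
  rot[0] = lmill$
  rot[1] = mill$l
  rot[2] = ill$lm
  rot[3] = ll$lmi
  rot[4] = l$lmil
  rot[5] = $lmill
Sorted (with $ < everything):
  sorted[0] = $lmill  (last char: 'l')
  sorted[1] = ill$lm  (last char: 'm')
  sorted[2] = l$lmil  (last char: 'l')
  sorted[3] = ll$lmi  (last char: 'i')
  sorted[4] = lmill$  (last char: '$')
  sorted[5] = mill$l  (last char: 'l')
Last column: lmli$l
Original string S is at sorted index 4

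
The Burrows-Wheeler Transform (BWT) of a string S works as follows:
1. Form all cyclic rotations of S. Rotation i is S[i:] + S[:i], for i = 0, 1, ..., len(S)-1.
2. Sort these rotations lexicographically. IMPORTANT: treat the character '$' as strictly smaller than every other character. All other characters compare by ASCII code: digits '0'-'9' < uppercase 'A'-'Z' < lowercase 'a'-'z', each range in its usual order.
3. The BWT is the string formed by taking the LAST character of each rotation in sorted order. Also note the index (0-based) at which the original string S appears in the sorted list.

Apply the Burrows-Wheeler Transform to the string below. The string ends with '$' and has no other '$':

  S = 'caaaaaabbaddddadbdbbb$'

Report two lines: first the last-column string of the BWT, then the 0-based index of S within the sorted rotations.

Answer: bcaaaaadbbbbadd$dbadda
15

Derivation:
All 22 rotations (rotation i = S[i:]+S[:i]):
  rot[0] = caaaaaabbaddddadbdbbb$
  rot[1] = aaaaaabbaddddadbdbbb$c
  rot[2] = aaaaabbaddddadbdbbb$ca
  rot[3] = aaaabbaddddadbdbbb$caa
  rot[4] = aaabbaddddadbdbbb$caaa
  rot[5] = aabbaddddadbdbbb$caaaa
  rot[6] = abbaddddadbdbbb$caaaaa
  rot[7] = bbaddddadbdbbb$caaaaaa
  rot[8] = baddddadbdbbb$caaaaaab
  rot[9] = addddadbdbbb$caaaaaabb
  rot[10] = ddddadbdbbb$caaaaaabba
  rot[11] = dddadbdbbb$caaaaaabbad
  rot[12] = ddadbdbbb$caaaaaabbadd
  rot[13] = dadbdbbb$caaaaaabbaddd
  rot[14] = adbdbbb$caaaaaabbadddd
  rot[15] = dbdbbb$caaaaaabbadddda
  rot[16] = bdbbb$caaaaaabbaddddad
  rot[17] = dbbb$caaaaaabbaddddadb
  rot[18] = bbb$caaaaaabbaddddadbd
  rot[19] = bb$caaaaaabbaddddadbdb
  rot[20] = b$caaaaaabbaddddadbdbb
  rot[21] = $caaaaaabbaddddadbdbbb
Sorted (with $ < everything):
  sorted[0] = $caaaaaabbaddddadbdbbb  (last char: 'b')
  sorted[1] = aaaaaabbaddddadbdbbb$c  (last char: 'c')
  sorted[2] = aaaaabbaddddadbdbbb$ca  (last char: 'a')
  sorted[3] = aaaabbaddddadbdbbb$caa  (last char: 'a')
  sorted[4] = aaabbaddddadbdbbb$caaa  (last char: 'a')
  sorted[5] = aabbaddddadbdbbb$caaaa  (last char: 'a')
  sorted[6] = abbaddddadbdbbb$caaaaa  (last char: 'a')
  sorted[7] = adbdbbb$caaaaaabbadddd  (last char: 'd')
  sorted[8] = addddadbdbbb$caaaaaabb  (last char: 'b')
  sorted[9] = b$caaaaaabbaddddadbdbb  (last char: 'b')
  sorted[10] = baddddadbdbbb$caaaaaab  (last char: 'b')
  sorted[11] = bb$caaaaaabbaddddadbdb  (last char: 'b')
  sorted[12] = bbaddddadbdbbb$caaaaaa  (last char: 'a')
  sorted[13] = bbb$caaaaaabbaddddadbd  (last char: 'd')
  sorted[14] = bdbbb$caaaaaabbaddddad  (last char: 'd')
  sorted[15] = caaaaaabbaddddadbdbbb$  (last char: '$')
  sorted[16] = dadbdbbb$caaaaaabbaddd  (last char: 'd')
  sorted[17] = dbbb$caaaaaabbaddddadb  (last char: 'b')
  sorted[18] = dbdbbb$caaaaaabbadddda  (last char: 'a')
  sorted[19] = ddadbdbbb$caaaaaabbadd  (last char: 'd')
  sorted[20] = dddadbdbbb$caaaaaabbad  (last char: 'd')
  sorted[21] = ddddadbdbbb$caaaaaabba  (last char: 'a')
Last column: bcaaaaadbbbbadd$dbadda
Original string S is at sorted index 15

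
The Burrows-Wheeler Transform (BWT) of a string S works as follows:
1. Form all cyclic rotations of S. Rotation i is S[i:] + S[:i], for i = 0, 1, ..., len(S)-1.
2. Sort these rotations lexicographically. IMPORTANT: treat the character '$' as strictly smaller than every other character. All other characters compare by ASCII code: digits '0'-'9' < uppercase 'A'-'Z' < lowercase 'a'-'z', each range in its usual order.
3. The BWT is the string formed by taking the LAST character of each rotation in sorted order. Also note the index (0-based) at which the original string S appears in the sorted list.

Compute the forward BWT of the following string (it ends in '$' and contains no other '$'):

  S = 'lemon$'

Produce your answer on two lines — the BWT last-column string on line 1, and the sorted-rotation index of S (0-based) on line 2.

All 6 rotations (rotation i = S[i:]+S[:i]):
  rot[0] = lemon$
  rot[1] = emon$l
  rot[2] = mon$le
  rot[3] = on$lem
  rot[4] = n$lemo
  rot[5] = $lemon
Sorted (with $ < everything):
  sorted[0] = $lemon  (last char: 'n')
  sorted[1] = emon$l  (last char: 'l')
  sorted[2] = lemon$  (last char: '$')
  sorted[3] = mon$le  (last char: 'e')
  sorted[4] = n$lemo  (last char: 'o')
  sorted[5] = on$lem  (last char: 'm')
Last column: nl$eom
Original string S is at sorted index 2

Answer: nl$eom
2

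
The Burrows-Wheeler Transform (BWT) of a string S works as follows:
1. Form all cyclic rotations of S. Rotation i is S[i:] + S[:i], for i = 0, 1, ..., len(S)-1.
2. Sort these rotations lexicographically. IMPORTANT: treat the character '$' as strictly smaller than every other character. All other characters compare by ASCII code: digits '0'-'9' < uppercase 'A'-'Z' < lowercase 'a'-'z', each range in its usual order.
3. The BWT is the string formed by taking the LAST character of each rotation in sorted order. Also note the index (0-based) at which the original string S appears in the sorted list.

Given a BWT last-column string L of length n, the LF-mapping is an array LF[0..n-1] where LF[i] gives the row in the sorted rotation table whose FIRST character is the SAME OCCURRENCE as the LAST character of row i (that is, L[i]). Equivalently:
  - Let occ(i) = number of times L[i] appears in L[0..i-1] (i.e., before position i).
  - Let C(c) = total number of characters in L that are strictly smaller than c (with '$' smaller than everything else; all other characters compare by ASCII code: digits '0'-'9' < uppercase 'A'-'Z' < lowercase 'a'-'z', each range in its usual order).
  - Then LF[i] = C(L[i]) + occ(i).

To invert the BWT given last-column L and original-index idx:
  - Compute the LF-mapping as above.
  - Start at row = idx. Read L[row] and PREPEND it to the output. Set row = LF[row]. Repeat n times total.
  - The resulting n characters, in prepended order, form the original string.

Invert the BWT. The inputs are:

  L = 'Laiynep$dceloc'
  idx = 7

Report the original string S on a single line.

Answer: encyclopediaL$

Derivation:
LF mapping: 1 2 8 13 10 6 12 0 5 3 7 9 11 4
Walk LF starting at row 7, prepending L[row]:
  step 1: row=7, L[7]='$', prepend. Next row=LF[7]=0
  step 2: row=0, L[0]='L', prepend. Next row=LF[0]=1
  step 3: row=1, L[1]='a', prepend. Next row=LF[1]=2
  step 4: row=2, L[2]='i', prepend. Next row=LF[2]=8
  step 5: row=8, L[8]='d', prepend. Next row=LF[8]=5
  step 6: row=5, L[5]='e', prepend. Next row=LF[5]=6
  step 7: row=6, L[6]='p', prepend. Next row=LF[6]=12
  step 8: row=12, L[12]='o', prepend. Next row=LF[12]=11
  step 9: row=11, L[11]='l', prepend. Next row=LF[11]=9
  step 10: row=9, L[9]='c', prepend. Next row=LF[9]=3
  step 11: row=3, L[3]='y', prepend. Next row=LF[3]=13
  step 12: row=13, L[13]='c', prepend. Next row=LF[13]=4
  step 13: row=4, L[4]='n', prepend. Next row=LF[4]=10
  step 14: row=10, L[10]='e', prepend. Next row=LF[10]=7
Reversed output: encyclopediaL$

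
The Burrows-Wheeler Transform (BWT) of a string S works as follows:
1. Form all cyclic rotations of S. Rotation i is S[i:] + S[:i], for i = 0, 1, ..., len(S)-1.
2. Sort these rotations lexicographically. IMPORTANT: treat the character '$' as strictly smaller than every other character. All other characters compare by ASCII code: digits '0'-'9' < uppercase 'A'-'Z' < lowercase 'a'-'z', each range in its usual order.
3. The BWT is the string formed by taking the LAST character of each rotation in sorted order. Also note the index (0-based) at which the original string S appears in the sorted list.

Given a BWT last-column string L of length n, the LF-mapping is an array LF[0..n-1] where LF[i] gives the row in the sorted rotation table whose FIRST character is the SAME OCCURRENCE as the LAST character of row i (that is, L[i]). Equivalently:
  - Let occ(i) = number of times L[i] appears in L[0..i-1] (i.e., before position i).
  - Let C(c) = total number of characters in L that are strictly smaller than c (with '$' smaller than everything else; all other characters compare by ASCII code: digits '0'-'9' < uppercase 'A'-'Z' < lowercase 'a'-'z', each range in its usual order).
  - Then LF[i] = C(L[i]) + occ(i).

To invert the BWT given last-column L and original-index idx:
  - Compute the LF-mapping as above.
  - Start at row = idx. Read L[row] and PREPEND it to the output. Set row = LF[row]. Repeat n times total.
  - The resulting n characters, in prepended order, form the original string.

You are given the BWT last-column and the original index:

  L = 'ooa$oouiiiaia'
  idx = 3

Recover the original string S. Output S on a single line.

Answer: auioaaoiioio$

Derivation:
LF mapping: 8 9 1 0 10 11 12 4 5 6 2 7 3
Walk LF starting at row 3, prepending L[row]:
  step 1: row=3, L[3]='$', prepend. Next row=LF[3]=0
  step 2: row=0, L[0]='o', prepend. Next row=LF[0]=8
  step 3: row=8, L[8]='i', prepend. Next row=LF[8]=5
  step 4: row=5, L[5]='o', prepend. Next row=LF[5]=11
  step 5: row=11, L[11]='i', prepend. Next row=LF[11]=7
  step 6: row=7, L[7]='i', prepend. Next row=LF[7]=4
  step 7: row=4, L[4]='o', prepend. Next row=LF[4]=10
  step 8: row=10, L[10]='a', prepend. Next row=LF[10]=2
  step 9: row=2, L[2]='a', prepend. Next row=LF[2]=1
  step 10: row=1, L[1]='o', prepend. Next row=LF[1]=9
  step 11: row=9, L[9]='i', prepend. Next row=LF[9]=6
  step 12: row=6, L[6]='u', prepend. Next row=LF[6]=12
  step 13: row=12, L[12]='a', prepend. Next row=LF[12]=3
Reversed output: auioaaoiioio$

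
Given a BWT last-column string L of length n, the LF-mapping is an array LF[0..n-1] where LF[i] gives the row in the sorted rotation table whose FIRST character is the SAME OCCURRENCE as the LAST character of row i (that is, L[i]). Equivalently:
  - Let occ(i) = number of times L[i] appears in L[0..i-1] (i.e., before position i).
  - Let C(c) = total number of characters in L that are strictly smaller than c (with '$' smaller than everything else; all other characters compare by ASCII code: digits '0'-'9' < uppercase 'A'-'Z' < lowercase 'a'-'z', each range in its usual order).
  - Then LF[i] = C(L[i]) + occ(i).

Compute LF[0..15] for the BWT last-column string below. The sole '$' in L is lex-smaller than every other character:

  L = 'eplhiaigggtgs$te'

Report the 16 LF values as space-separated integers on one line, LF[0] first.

Char counts: '$':1, 'a':1, 'e':2, 'g':4, 'h':1, 'i':2, 'l':1, 'p':1, 's':1, 't':2
C (first-col start): C('$')=0, C('a')=1, C('e')=2, C('g')=4, C('h')=8, C('i')=9, C('l')=11, C('p')=12, C('s')=13, C('t')=14
L[0]='e': occ=0, LF[0]=C('e')+0=2+0=2
L[1]='p': occ=0, LF[1]=C('p')+0=12+0=12
L[2]='l': occ=0, LF[2]=C('l')+0=11+0=11
L[3]='h': occ=0, LF[3]=C('h')+0=8+0=8
L[4]='i': occ=0, LF[4]=C('i')+0=9+0=9
L[5]='a': occ=0, LF[5]=C('a')+0=1+0=1
L[6]='i': occ=1, LF[6]=C('i')+1=9+1=10
L[7]='g': occ=0, LF[7]=C('g')+0=4+0=4
L[8]='g': occ=1, LF[8]=C('g')+1=4+1=5
L[9]='g': occ=2, LF[9]=C('g')+2=4+2=6
L[10]='t': occ=0, LF[10]=C('t')+0=14+0=14
L[11]='g': occ=3, LF[11]=C('g')+3=4+3=7
L[12]='s': occ=0, LF[12]=C('s')+0=13+0=13
L[13]='$': occ=0, LF[13]=C('$')+0=0+0=0
L[14]='t': occ=1, LF[14]=C('t')+1=14+1=15
L[15]='e': occ=1, LF[15]=C('e')+1=2+1=3

Answer: 2 12 11 8 9 1 10 4 5 6 14 7 13 0 15 3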